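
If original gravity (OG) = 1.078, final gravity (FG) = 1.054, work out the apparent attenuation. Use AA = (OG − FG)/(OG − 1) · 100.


AA = (1.078 − 1.054)/(1.078 − 1) · 100

30.7692 %


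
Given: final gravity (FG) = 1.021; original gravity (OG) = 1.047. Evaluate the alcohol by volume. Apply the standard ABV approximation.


ABV = (OG − FG) · 131.25
ABV = (1.047 − 1.021) · 131.25

3.4125 % ABV


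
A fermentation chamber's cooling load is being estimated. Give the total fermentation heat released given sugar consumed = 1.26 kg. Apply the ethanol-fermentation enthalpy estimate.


Q = m_sugar · 590 kJ/kg
Q = 1.26 · 590

743.4000 kJ


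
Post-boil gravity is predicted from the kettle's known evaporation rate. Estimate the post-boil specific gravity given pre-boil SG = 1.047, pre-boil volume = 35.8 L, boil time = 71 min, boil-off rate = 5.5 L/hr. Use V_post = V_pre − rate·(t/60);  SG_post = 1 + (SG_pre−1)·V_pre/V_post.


V_post = 35.8 − 5.5·(71/60) = 29.2917
SG_post = 1 + (1.047 − 1)·35.8/29.2917

1.0574


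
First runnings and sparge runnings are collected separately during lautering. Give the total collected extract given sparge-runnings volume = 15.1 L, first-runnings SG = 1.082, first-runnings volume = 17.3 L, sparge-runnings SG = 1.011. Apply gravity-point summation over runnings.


total = Σ (SG_i − 1)·1000·V_i
first = (1.082 − 1)·1000·17.3 = 1418.6000
sparge = (1.011 − 1)·1000·15.1 = 166.1000
total = 1418.6000 + 166.1000

1584.7000 gravity·L


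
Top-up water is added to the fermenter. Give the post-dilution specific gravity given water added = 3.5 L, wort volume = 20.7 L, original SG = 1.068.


SG_new = 1 + (SG_old − 1)·V_old/(V_old + V_water)
pts = (1.068 − 1)·1000·20.7/(20.7 + 3.5) = 58.1653
SG_new = 1 + 58.1653/1000

1.0582


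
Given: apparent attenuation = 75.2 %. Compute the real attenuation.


RA = AA · 0.8192
RA = 75.2 · 0.8192

61.6038 %


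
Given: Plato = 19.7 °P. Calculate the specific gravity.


SG = 259/(259 − P)
SG = 259/(259 − 19.7)

1.0823


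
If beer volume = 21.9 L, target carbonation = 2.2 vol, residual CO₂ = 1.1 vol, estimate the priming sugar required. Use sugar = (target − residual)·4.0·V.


sugar = (2.2 − 1.1)·4.0·21.9

96.3600 g


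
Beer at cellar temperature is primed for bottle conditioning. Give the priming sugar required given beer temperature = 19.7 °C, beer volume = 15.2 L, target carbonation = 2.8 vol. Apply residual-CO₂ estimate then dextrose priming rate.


residual = 14.695·(0.01821 + 0.09011·e^(−0.04·T));  sugar = (target − residual)·4.0·V
residual = 14.695·(0.01821 + 0.09011·e^(−0.04·19.7)) = 0.8698
sugar = (2.8 − 0.8698)·4.0·15.2

117.3583 g


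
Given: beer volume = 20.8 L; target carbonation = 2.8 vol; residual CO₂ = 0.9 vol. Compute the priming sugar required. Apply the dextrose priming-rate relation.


sugar = (target − residual)·4.0·V
sugar = (2.8 − 0.9)·4.0·20.8

158.0800 g


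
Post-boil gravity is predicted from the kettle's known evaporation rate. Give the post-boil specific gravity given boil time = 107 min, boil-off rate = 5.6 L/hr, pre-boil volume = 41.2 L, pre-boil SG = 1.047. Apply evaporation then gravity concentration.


V_post = V_pre − rate·(t/60);  SG_post = 1 + (SG_pre−1)·V_pre/V_post
V_post = 41.2 − 5.6·(107/60) = 31.2133
SG_post = 1 + (1.047 − 1)·41.2/31.2133

1.0620


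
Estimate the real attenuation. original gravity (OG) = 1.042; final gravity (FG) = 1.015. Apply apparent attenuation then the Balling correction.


AA = (OG−FG)/(OG−1)·100;  RA = AA·0.8192
AA = (1.042 − 1.015)/(1.042 − 1)·100 = 64.2857
RA = 64.2857·0.8192

52.6629 %


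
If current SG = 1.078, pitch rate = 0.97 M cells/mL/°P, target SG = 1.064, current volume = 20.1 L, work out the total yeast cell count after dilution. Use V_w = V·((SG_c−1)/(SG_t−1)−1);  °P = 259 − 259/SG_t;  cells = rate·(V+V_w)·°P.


V_w = 20.1·((1.078−1)/(1.064−1)−1) = 4.3969
V_final = 20.1 + 4.3969 = 24.4969
°P = 259 − 259/1.064 = 15.5789
cells = 0.97·24.4969·15.5789

370.1865 billion cells


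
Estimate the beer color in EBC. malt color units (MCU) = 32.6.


SRM = 1.4922·MCU^0.6859;  EBC = SRM·1.97
SRM = 1.4922·32.6^0.6859 = 16.2833
EBC = 16.2833·1.97

32.0781 EBC


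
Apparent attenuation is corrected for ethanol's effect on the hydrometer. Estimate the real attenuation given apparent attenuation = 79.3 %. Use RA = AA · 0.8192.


RA = 79.3 · 0.8192

64.9626 %


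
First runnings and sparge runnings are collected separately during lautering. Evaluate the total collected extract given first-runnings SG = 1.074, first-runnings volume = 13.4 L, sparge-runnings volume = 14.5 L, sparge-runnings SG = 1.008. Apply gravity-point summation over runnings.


total = Σ (SG_i − 1)·1000·V_i
first = (1.074 − 1)·1000·13.4 = 991.6000
sparge = (1.008 − 1)·1000·14.5 = 116.0000
total = 991.6000 + 116.0000

1107.6000 gravity·L


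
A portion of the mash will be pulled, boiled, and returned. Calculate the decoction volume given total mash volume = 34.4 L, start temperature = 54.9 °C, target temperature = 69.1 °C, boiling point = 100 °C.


V_dec = V_total·(T_target − T_start)/(T_boil − T_start)
V_dec = 34.4·(69.1 − 54.9)/(100 − 54.9)

10.8310 L


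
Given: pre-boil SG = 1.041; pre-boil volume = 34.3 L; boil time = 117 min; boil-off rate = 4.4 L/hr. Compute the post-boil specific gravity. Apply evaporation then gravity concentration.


V_post = V_pre − rate·(t/60);  SG_post = 1 + (SG_pre−1)·V_pre/V_post
V_post = 34.3 − 4.4·(117/60) = 25.7200
SG_post = 1 + (1.041 − 1)·34.3/25.7200

1.0547


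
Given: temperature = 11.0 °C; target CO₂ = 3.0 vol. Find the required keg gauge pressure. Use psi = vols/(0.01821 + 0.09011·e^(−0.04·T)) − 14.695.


psi = 3.0/(0.01821 + 0.09011·e^(−0.04·11.0)) − 14.695

24.6523 psi


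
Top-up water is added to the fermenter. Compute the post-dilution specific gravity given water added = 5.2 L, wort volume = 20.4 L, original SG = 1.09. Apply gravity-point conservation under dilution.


SG_new = 1 + (SG_old − 1)·V_old/(V_old + V_water)
pts = (1.09 − 1)·1000·20.4/(20.4 + 5.2) = 71.7188
SG_new = 1 + 71.7188/1000

1.0717


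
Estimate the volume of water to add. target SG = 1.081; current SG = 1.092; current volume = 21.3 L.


V_water = V·((SG_curr − 1)/(SG_target − 1) − 1)
V_water = 21.3·((1.092 − 1)/(1.081 − 1) − 1)

2.8926 L


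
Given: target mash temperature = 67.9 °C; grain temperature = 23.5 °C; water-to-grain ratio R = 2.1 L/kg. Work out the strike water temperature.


T_strike = (0.41/R)·(T_mash − T_grain) + T_mash
T_strike = (0.41/2.1)·(67.9 − 23.5) + 67.9

76.5686 °C


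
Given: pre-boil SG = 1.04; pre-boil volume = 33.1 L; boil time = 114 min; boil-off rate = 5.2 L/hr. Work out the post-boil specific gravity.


V_post = V_pre − rate·(t/60);  SG_post = 1 + (SG_pre−1)·V_pre/V_post
V_post = 33.1 − 5.2·(114/60) = 23.2200
SG_post = 1 + (1.04 − 1)·33.1/23.2200

1.0570


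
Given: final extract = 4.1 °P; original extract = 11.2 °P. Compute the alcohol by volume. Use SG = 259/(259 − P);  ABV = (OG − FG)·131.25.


OG = 259/(259 − 11.2) = 1.0452
FG = 259/(259 − 4.1) = 1.0161
ABV = (1.0452 − 1.0161)·131.25

3.8211 % ABV


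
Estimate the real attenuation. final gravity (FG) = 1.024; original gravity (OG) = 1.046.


AA = (OG−FG)/(OG−1)·100;  RA = AA·0.8192
AA = (1.046 − 1.024)/(1.046 − 1)·100 = 47.8261
RA = 47.8261·0.8192

39.1791 %


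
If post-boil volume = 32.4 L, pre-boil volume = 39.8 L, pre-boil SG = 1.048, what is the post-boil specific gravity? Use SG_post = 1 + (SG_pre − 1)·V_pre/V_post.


pts_pre = (1.048 − 1)·1000 = 48.0000
pts_post = 48.0000·39.8/32.4 = 58.9630
SG_post = 1 + 58.9630/1000

1.0590


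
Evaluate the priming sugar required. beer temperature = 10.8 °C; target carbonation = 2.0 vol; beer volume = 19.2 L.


residual = 14.695·(0.01821 + 0.09011·e^(−0.04·T));  sugar = (target − residual)·4.0·V
residual = 14.695·(0.01821 + 0.09011·e^(−0.04·10.8)) = 1.1273
sugar = (2.0 − 1.1273)·4.0·19.2

67.0266 g


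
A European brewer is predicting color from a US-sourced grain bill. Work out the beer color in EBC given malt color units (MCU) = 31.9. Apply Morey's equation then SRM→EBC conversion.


SRM = 1.4922·MCU^0.6859;  EBC = SRM·1.97
SRM = 1.4922·31.9^0.6859 = 16.0427
EBC = 16.0427·1.97

31.6041 EBC


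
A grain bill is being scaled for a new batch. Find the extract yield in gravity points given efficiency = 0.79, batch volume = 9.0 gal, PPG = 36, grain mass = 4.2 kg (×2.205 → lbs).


points = lbs × PPG × eff / vol
lbs = 4.2 × 2.205 = 9.2610
points = 9.2610 × 36 × 0.79 / 9.0

29.2648 points


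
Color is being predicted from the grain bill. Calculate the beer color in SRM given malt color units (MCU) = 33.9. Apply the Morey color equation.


SRM = 1.4922 · MCU^0.6859
SRM = 1.4922 · 33.9^0.6859

16.7260 SRM


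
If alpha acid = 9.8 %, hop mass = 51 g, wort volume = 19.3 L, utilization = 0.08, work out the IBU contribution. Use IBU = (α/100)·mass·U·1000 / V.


IBU = (9.8/100)·51·0.08·1000 / 19.3

20.7171 IBU


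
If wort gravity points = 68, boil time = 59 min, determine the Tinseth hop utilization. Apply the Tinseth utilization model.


U = 1.65·0.000125^(GP/1000) · (1 − e^(−0.04·t))/4.15
bigness = 1.65·0.000125^(68/1000) = 0.8955
boil_factor = (1 − e^(−0.04·59))/4.15 = 0.2182
U = 0.8955 · 0.2182

0.1954


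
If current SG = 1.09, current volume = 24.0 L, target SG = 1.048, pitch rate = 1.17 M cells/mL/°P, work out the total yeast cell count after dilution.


V_w = V·((SG_c−1)/(SG_t−1)−1);  °P = 259 − 259/SG_t;  cells = rate·(V+V_w)·°P
V_w = 24.0·((1.09−1)/(1.048−1)−1) = 21.0000
V_final = 24.0 + 21.0000 = 45.0000
°P = 259 − 259/1.048 = 11.8626
cells = 1.17·45.0000·11.8626

624.5656 billion cells


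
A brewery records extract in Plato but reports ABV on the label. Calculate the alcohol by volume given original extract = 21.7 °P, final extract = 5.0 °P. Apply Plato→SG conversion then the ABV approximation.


SG = 259/(259 − P);  ABV = (OG − FG)·131.25
OG = 259/(259 − 21.7) = 1.0914
FG = 259/(259 − 5.0) = 1.0197
ABV = (1.0914 − 1.0197)·131.25

9.4186 % ABV


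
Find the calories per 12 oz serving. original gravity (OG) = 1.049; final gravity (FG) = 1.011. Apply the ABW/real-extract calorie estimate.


ABW = (OG−FG)·131.25·0.79/FG;  °P = 259 − 259/SG (for OG→OE and FG→AE);  RE = 0.1808·OE + 0.8192·AE;  Cal = (6.9·ABW + 4·(RE−0.1))·FG·3.55
ABW = (1.049 − 1.011)·131.25·0.79/1.011 = 3.8973
OE = 259 − 259/1.049 = 12.0982 °P
AE = 259 − 259/1.011 = 2.8180 °P
RE = 0.1808·12.0982 + 0.8192·2.8180 = 4.4959 °P
Cal = (6.9·3.8973 + 4·(4.4959−0.1))·1.011·3.55

159.6212 kcal


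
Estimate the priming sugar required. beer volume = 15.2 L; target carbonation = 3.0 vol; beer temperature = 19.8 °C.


residual = 14.695·(0.01821 + 0.09011·e^(−0.04·T));  sugar = (target − residual)·4.0·V
residual = 14.695·(0.01821 + 0.09011·e^(−0.04·19.8)) = 0.8674
sugar = (3.0 − 0.8674)·4.0·15.2

129.6644 g


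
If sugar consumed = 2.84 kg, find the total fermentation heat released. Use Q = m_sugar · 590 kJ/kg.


Q = 2.84 · 590

1675.6000 kJ


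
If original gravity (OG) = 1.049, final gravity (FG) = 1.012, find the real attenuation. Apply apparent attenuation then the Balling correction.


AA = (OG−FG)/(OG−1)·100;  RA = AA·0.8192
AA = (1.049 − 1.012)/(1.049 − 1)·100 = 75.5102
RA = 75.5102·0.8192

61.8580 %


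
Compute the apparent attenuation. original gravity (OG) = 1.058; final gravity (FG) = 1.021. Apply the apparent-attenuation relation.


AA = (OG − FG)/(OG − 1) · 100
AA = (1.058 − 1.021)/(1.058 − 1) · 100

63.7931 %


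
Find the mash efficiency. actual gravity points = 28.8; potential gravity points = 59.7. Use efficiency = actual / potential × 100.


efficiency = 28.8 / 59.7 × 100

48.2412 %


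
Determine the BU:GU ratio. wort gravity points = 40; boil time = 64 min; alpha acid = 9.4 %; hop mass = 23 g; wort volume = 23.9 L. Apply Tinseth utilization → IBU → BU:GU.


U = 1.65·0.000125^(GP/1000)·(1−e^(−0.04t))/4.15;  IBU = (α/100)·m·U·1000/V;  BU:GU = IBU/GP
U = 1.65·0.000125^(40/1000)·(1−e^(−0.04·64))/4.15 = 0.2561
IBU = (9.4/100)·23·0.2561·1000/23.9 = 23.1648
BU:GU = 23.1648/40

0.5791


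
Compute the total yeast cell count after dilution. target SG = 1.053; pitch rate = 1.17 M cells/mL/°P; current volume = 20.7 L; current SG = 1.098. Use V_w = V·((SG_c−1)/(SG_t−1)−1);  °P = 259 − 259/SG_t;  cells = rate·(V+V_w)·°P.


V_w = 20.7·((1.098−1)/(1.053−1)−1) = 17.5755
V_final = 20.7 + 17.5755 = 38.2755
°P = 259 − 259/1.053 = 13.0361
cells = 1.17·38.2755·13.0361

583.7860 billion cells


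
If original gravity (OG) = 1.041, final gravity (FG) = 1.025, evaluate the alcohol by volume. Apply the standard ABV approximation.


ABV = (OG − FG) · 131.25
ABV = (1.041 − 1.025) · 131.25

2.1000 % ABV


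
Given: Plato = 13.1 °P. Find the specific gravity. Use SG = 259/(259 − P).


SG = 259/(259 − 13.1)

1.0533


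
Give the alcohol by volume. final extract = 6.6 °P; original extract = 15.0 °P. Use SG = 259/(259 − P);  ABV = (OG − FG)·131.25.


OG = 259/(259 − 15.0) = 1.0615
FG = 259/(259 − 6.6) = 1.0261
ABV = (1.0615 − 1.0261)·131.25

4.6366 % ABV


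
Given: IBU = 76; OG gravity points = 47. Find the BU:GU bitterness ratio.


BU:GU = IBU / OG_points
BU:GU = 76 / 47

1.6170


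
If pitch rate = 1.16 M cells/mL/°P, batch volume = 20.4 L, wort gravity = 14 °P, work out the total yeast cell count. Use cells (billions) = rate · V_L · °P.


cells = 1.16 · 20.4 · 14

331.2960 billion cells


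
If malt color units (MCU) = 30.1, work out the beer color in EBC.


SRM = 1.4922·MCU^0.6859;  EBC = SRM·1.97
SRM = 1.4922·30.1^0.6859 = 15.4161
EBC = 15.4161·1.97

30.3698 EBC


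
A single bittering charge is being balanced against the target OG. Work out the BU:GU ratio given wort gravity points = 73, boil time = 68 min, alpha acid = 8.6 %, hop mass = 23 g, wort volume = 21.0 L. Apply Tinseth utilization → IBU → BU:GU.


U = 1.65·0.000125^(GP/1000)·(1−e^(−0.04t))/4.15;  IBU = (α/100)·m·U·1000/V;  BU:GU = IBU/GP
U = 1.65·0.000125^(73/1000)·(1−e^(−0.04·68))/4.15 = 0.1927
IBU = (8.6/100)·23·0.1927·1000/21.0 = 18.1519
BU:GU = 18.1519/73

0.2487


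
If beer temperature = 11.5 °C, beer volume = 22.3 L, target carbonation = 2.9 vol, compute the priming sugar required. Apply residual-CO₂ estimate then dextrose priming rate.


residual = 14.695·(0.01821 + 0.09011·e^(−0.04·T));  sugar = (target − residual)·4.0·V
residual = 14.695·(0.01821 + 0.09011·e^(−0.04·11.5)) = 1.1035
sugar = (2.9 − 1.1035)·4.0·22.3

160.2460 g


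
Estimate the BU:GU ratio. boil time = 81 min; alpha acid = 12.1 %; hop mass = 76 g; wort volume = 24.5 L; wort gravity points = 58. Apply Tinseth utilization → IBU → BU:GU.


U = 1.65·0.000125^(GP/1000)·(1−e^(−0.04t))/4.15;  IBU = (α/100)·m·U·1000/V;  BU:GU = IBU/GP
U = 1.65·0.000125^(58/1000)·(1−e^(−0.04·81))/4.15 = 0.2268
IBU = (12.1/100)·76·0.2268·1000/24.5 = 85.1410
BU:GU = 85.1410/58

1.4679


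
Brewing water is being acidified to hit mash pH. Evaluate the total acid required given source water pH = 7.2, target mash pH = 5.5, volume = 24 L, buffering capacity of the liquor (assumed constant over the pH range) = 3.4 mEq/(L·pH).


acid = buffering capacity · (pH_source − pH_target) · V
acid = 3.4 · (7.2 − 5.5) · 24

138.7200 mEq


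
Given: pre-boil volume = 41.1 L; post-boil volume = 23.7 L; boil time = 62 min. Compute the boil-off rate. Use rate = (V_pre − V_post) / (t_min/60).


rate = (41.1 − 23.7) / (62/60)

16.8387 L/hr


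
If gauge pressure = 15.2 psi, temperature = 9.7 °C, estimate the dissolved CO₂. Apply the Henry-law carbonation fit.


vols = (P + 14.695)·(0.01821 + 0.09011·e^(−0.04·T))
vols = (15.2 + 14.695)·(0.01821 + 0.09011·e^(−0.04·9.7))

2.3719 volumes


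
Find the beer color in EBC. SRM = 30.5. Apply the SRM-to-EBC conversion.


EBC = SRM · 1.97
EBC = 30.5 · 1.97

60.0850 EBC


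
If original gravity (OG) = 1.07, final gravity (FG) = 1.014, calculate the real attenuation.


AA = (OG−FG)/(OG−1)·100;  RA = AA·0.8192
AA = (1.07 − 1.014)/(1.07 − 1)·100 = 80.0000
RA = 80.0000·0.8192

65.5360 %


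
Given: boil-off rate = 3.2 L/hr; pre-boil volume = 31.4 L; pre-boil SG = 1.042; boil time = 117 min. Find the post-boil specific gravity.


V_post = V_pre − rate·(t/60);  SG_post = 1 + (SG_pre−1)·V_pre/V_post
V_post = 31.4 − 3.2·(117/60) = 25.1600
SG_post = 1 + (1.042 − 1)·31.4/25.1600

1.0524


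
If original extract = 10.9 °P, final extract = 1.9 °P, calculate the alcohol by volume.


SG = 259/(259 − P);  ABV = (OG − FG)·131.25
OG = 259/(259 − 10.9) = 1.0439
FG = 259/(259 − 1.9) = 1.0074
ABV = (1.0439 − 1.0074)·131.25

4.7964 % ABV


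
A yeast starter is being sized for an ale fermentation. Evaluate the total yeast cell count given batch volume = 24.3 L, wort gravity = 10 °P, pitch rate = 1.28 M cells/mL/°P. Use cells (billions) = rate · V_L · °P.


cells = 1.28 · 24.3 · 10

311.0400 billion cells


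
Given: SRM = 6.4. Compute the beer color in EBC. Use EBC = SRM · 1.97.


EBC = 6.4 · 1.97

12.6080 EBC


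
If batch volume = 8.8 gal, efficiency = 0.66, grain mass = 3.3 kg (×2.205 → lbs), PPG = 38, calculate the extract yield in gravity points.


points = lbs × PPG × eff / vol
lbs = 3.3 × 2.205 = 7.2765
points = 7.2765 × 38 × 0.66 / 8.8

20.7380 points


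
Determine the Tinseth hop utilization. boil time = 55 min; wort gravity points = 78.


U = 1.65·0.000125^(GP/1000) · (1 − e^(−0.04·t))/4.15
bigness = 1.65·0.000125^(78/1000) = 0.8185
boil_factor = (1 − e^(−0.04·55))/4.15 = 0.2143
U = 0.8185 · 0.2143

0.1754


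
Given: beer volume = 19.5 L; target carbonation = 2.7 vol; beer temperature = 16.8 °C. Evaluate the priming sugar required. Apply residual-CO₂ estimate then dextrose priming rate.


residual = 14.695·(0.01821 + 0.09011·e^(−0.04·T));  sugar = (target − residual)·4.0·V
residual = 14.695·(0.01821 + 0.09011·e^(−0.04·16.8)) = 0.9438
sugar = (2.7 − 0.9438)·4.0·19.5

136.9813 g


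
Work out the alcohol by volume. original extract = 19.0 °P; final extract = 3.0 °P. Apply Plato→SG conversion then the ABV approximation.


SG = 259/(259 − P);  ABV = (OG − FG)·131.25
OG = 259/(259 − 19.0) = 1.0792
FG = 259/(259 − 3.0) = 1.0117
ABV = (1.0792 − 1.0117)·131.25

8.8525 % ABV


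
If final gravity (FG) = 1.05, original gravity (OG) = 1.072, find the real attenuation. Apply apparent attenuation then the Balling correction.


AA = (OG−FG)/(OG−1)·100;  RA = AA·0.8192
AA = (1.072 − 1.05)/(1.072 − 1)·100 = 30.5556
RA = 30.5556·0.8192

25.0311 %


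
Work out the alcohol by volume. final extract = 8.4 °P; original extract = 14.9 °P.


SG = 259/(259 − P);  ABV = (OG − FG)·131.25
OG = 259/(259 − 14.9) = 1.0610
FG = 259/(259 − 8.4) = 1.0335
ABV = (1.0610 − 1.0335)·131.25

3.6121 % ABV


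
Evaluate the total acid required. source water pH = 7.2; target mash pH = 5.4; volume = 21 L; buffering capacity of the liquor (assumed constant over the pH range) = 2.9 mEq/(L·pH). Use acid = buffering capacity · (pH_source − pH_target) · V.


acid = 2.9 · (7.2 − 5.4) · 21

109.6200 mEq


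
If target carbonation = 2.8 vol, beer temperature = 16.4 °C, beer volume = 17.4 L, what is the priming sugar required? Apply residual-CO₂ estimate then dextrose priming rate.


residual = 14.695·(0.01821 + 0.09011·e^(−0.04·T));  sugar = (target − residual)·4.0·V
residual = 14.695·(0.01821 + 0.09011·e^(−0.04·16.4)) = 0.9547
sugar = (2.8 − 0.9547)·4.0·17.4

128.4304 g


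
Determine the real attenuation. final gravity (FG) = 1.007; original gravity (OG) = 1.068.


AA = (OG−FG)/(OG−1)·100;  RA = AA·0.8192
AA = (1.068 − 1.007)/(1.068 − 1)·100 = 89.7059
RA = 89.7059·0.8192

73.4871 %


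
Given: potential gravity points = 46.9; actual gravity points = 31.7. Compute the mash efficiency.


efficiency = actual / potential × 100
efficiency = 31.7 / 46.9 × 100

67.5906 %


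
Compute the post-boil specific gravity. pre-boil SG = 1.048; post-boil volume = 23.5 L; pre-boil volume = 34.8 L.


SG_post = 1 + (SG_pre − 1)·V_pre/V_post
pts_pre = (1.048 − 1)·1000 = 48.0000
pts_post = 48.0000·34.8/23.5 = 71.0809
SG_post = 1 + 71.0809/1000

1.0711


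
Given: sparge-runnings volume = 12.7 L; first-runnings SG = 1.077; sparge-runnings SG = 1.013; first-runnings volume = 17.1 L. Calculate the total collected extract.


total = Σ (SG_i − 1)·1000·V_i
first = (1.077 − 1)·1000·17.1 = 1316.7000
sparge = (1.013 − 1)·1000·12.7 = 165.1000
total = 1316.7000 + 165.1000

1481.8000 gravity·L


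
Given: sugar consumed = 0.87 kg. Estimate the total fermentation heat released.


Q = m_sugar · 590 kJ/kg
Q = 0.87 · 590

513.3000 kJ


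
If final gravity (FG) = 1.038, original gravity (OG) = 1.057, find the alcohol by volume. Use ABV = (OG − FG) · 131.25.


ABV = (1.057 − 1.038) · 131.25

2.4937 % ABV


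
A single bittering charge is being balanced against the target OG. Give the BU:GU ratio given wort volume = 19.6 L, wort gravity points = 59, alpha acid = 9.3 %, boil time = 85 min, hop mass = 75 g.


U = 1.65·0.000125^(GP/1000)·(1−e^(−0.04t))/4.15;  IBU = (α/100)·m·U·1000/V;  BU:GU = IBU/GP
U = 1.65·0.000125^(59/1000)·(1−e^(−0.04·85))/4.15 = 0.2262
IBU = (9.3/100)·75·0.2262·1000/19.6 = 80.4823
BU:GU = 80.4823/59

1.3641


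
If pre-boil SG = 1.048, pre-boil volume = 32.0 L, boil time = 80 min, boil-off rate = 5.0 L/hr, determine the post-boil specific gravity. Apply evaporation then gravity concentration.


V_post = V_pre − rate·(t/60);  SG_post = 1 + (SG_pre−1)·V_pre/V_post
V_post = 32.0 − 5.0·(80/60) = 25.3333
SG_post = 1 + (1.048 − 1)·32.0/25.3333

1.0606


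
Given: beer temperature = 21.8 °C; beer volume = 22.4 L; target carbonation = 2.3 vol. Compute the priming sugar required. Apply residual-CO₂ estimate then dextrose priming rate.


residual = 14.695·(0.01821 + 0.09011·e^(−0.04·T));  sugar = (target − residual)·4.0·V
residual = 14.695·(0.01821 + 0.09011·e^(−0.04·21.8)) = 0.8212
sugar = (2.3 − 0.8212)·4.0·22.4

132.4961 g


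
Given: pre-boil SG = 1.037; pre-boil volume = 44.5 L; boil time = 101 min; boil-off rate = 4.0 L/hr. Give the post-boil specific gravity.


V_post = V_pre − rate·(t/60);  SG_post = 1 + (SG_pre−1)·V_pre/V_post
V_post = 44.5 − 4.0·(101/60) = 37.7667
SG_post = 1 + (1.037 − 1)·44.5/37.7667

1.0436


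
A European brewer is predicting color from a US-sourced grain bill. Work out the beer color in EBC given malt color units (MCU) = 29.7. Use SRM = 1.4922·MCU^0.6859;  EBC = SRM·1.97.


SRM = 1.4922·29.7^0.6859 = 15.2753
EBC = 15.2753·1.97

30.0924 EBC


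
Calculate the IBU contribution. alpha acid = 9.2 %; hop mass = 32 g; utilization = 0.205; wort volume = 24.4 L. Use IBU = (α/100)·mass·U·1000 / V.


IBU = (9.2/100)·32·0.205·1000 / 24.4

24.7344 IBU


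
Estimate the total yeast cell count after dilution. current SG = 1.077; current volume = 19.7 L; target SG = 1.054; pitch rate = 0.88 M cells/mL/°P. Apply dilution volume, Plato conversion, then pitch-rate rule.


V_w = V·((SG_c−1)/(SG_t−1)−1);  °P = 259 − 259/SG_t;  cells = rate·(V+V_w)·°P
V_w = 19.7·((1.077−1)/(1.054−1)−1) = 8.3907
V_final = 19.7 + 8.3907 = 28.0907
°P = 259 − 259/1.054 = 13.2694
cells = 0.88·28.0907·13.2694

328.0188 billion cells


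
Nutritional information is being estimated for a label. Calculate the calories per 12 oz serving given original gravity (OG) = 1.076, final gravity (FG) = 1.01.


ABW = (OG−FG)·131.25·0.79/FG;  °P = 259 − 259/SG (for OG→OE and FG→AE);  RE = 0.1808·OE + 0.8192·AE;  Cal = (6.9·ABW + 4·(RE−0.1))·FG·3.55
ABW = (1.076 − 1.01)·131.25·0.79/1.01 = 6.7756
OE = 259 − 259/1.076 = 18.2937 °P
AE = 259 − 259/1.01 = 2.5644 °P
RE = 0.1808·18.2937 + 0.8192·2.5644 = 5.4082 °P
Cal = (6.9·6.7756 + 4·(5.4082−0.1))·1.01·3.55

243.7589 kcal


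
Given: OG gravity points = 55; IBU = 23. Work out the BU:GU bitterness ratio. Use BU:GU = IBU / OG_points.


BU:GU = 23 / 55

0.4182


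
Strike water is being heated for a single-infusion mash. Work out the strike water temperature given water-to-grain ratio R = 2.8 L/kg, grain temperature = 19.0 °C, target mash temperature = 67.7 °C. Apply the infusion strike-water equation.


T_strike = (0.41/R)·(T_mash − T_grain) + T_mash
T_strike = (0.41/2.8)·(67.7 − 19.0) + 67.7

74.8311 °C


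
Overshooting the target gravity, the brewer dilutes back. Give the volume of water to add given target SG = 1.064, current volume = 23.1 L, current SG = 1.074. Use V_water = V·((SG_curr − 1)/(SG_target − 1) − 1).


V_water = 23.1·((1.074 − 1)/(1.064 − 1) − 1)

3.6094 L


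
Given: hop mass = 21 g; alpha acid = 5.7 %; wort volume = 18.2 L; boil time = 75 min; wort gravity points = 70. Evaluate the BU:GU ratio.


U = 1.65·0.000125^(GP/1000)·(1−e^(−0.04t))/4.15;  IBU = (α/100)·m·U·1000/V;  BU:GU = IBU/GP
U = 1.65·0.000125^(70/1000)·(1−e^(−0.04·75))/4.15 = 0.2014
IBU = (5.7/100)·21·0.2014·1000/18.2 = 13.2453
BU:GU = 13.2453/70

0.1892


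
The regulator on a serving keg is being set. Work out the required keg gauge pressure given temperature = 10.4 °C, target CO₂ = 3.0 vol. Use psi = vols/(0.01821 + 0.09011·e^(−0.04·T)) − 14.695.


psi = 3.0/(0.01821 + 0.09011·e^(−0.04·10.4)) − 14.695

23.9380 psi


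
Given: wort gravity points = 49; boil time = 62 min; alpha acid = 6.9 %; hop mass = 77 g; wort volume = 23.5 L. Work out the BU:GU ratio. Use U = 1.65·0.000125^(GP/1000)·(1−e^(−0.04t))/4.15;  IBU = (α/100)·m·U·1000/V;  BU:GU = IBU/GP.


U = 1.65·0.000125^(49/1000)·(1−e^(−0.04·62))/4.15 = 0.2345
IBU = (6.9/100)·77·0.2345·1000/23.5 = 53.0241
BU:GU = 53.0241/49

1.0821


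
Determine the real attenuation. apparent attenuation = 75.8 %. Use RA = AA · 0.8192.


RA = 75.8 · 0.8192

62.0954 %


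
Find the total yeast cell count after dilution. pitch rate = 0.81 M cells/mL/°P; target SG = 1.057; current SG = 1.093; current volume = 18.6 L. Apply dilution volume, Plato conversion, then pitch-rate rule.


V_w = V·((SG_c−1)/(SG_t−1)−1);  °P = 259 − 259/SG_t;  cells = rate·(V+V_w)·°P
V_w = 18.6·((1.093−1)/(1.057−1)−1) = 11.7474
V_final = 18.6 + 11.7474 = 30.3474
°P = 259 − 259/1.057 = 13.9669
cells = 0.81·30.3474·13.9669

343.3252 billion cells


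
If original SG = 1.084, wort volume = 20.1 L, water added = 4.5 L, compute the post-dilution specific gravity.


SG_new = 1 + (SG_old − 1)·V_old/(V_old + V_water)
pts = (1.084 − 1)·1000·20.1/(20.1 + 4.5) = 68.6341
SG_new = 1 + 68.6341/1000

1.0686


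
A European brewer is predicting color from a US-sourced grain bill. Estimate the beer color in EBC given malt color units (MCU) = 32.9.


SRM = 1.4922·MCU^0.6859;  EBC = SRM·1.97
SRM = 1.4922·32.9^0.6859 = 16.3860
EBC = 16.3860·1.97

32.2803 EBC


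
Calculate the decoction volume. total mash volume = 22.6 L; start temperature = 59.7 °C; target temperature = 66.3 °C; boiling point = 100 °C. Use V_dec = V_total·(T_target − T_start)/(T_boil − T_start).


V_dec = 22.6·(66.3 − 59.7)/(100 − 59.7)

3.7012 L


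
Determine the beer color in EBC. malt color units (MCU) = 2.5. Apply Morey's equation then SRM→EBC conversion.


SRM = 1.4922·MCU^0.6859;  EBC = SRM·1.97
SRM = 1.4922·2.5^0.6859 = 2.7975
EBC = 2.7975·1.97

5.5111 EBC


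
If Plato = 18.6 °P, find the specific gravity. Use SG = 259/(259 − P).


SG = 259/(259 − 18.6)

1.0774


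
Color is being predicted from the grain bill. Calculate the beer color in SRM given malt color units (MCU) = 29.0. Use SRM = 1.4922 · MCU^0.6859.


SRM = 1.4922 · 29.0^0.6859

15.0275 SRM


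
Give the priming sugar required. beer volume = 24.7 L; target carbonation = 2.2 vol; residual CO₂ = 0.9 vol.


sugar = (target − residual)·4.0·V
sugar = (2.2 − 0.9)·4.0·24.7

128.4400 g


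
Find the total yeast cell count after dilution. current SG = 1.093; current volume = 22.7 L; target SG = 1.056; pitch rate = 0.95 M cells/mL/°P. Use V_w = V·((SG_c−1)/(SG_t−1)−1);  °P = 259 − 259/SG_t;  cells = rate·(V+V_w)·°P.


V_w = 22.7·((1.093−1)/(1.056−1)−1) = 14.9982
V_final = 22.7 + 14.9982 = 37.6982
°P = 259 − 259/1.056 = 13.7348
cells = 0.95·37.6982·13.7348

491.8903 billion cells


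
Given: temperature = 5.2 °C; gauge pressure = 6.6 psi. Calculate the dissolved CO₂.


vols = (P + 14.695)·(0.01821 + 0.09011·e^(−0.04·T))
vols = (6.6 + 14.695)·(0.01821 + 0.09011·e^(−0.04·5.2))

1.9463 volumes


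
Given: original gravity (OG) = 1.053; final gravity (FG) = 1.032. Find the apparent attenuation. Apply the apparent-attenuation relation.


AA = (OG − FG)/(OG − 1) · 100
AA = (1.053 − 1.032)/(1.053 − 1) · 100

39.6226 %


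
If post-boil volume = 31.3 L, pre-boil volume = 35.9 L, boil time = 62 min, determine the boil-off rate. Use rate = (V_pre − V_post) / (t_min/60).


rate = (35.9 − 31.3) / (62/60)

4.4516 L/hr


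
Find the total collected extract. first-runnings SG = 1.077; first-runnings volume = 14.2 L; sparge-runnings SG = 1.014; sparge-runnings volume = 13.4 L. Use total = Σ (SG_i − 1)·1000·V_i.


first = (1.077 − 1)·1000·14.2 = 1093.4000
sparge = (1.014 − 1)·1000·13.4 = 187.6000
total = 1093.4000 + 187.6000

1281.0000 gravity·L


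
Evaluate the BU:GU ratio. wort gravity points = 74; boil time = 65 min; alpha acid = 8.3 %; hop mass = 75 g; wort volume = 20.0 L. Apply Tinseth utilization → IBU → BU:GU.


U = 1.65·0.000125^(GP/1000)·(1−e^(−0.04t))/4.15;  IBU = (α/100)·m·U·1000/V;  BU:GU = IBU/GP
U = 1.65·0.000125^(74/1000)·(1−e^(−0.04·65))/4.15 = 0.1893
IBU = (8.3/100)·75·0.1893·1000/20.0 = 58.9114
BU:GU = 58.9114/74

0.7961


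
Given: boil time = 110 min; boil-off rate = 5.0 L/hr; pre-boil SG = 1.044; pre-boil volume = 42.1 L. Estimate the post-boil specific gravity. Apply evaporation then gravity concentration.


V_post = V_pre − rate·(t/60);  SG_post = 1 + (SG_pre−1)·V_pre/V_post
V_post = 42.1 − 5.0·(110/60) = 32.9333
SG_post = 1 + (1.044 − 1)·42.1/32.9333

1.0562


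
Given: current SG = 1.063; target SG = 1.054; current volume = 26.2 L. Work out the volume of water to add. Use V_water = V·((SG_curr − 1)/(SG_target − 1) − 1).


V_water = 26.2·((1.063 − 1)/(1.054 − 1) − 1)

4.3667 L


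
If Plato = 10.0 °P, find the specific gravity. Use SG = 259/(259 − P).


SG = 259/(259 − 10.0)

1.0402


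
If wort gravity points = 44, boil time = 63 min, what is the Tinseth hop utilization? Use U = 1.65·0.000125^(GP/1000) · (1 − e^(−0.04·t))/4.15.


bigness = 1.65·0.000125^(44/1000) = 1.1111
boil_factor = (1 − e^(−0.04·63))/4.15 = 0.2216
U = 1.1111 · 0.2216

0.2462


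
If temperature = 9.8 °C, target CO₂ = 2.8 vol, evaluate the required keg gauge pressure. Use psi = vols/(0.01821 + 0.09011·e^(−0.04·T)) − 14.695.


psi = 2.8/(0.01821 + 0.09011·e^(−0.04·9.8)) − 14.695

20.7043 psi


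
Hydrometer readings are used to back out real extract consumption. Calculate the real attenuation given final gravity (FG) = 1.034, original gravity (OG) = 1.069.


AA = (OG−FG)/(OG−1)·100;  RA = AA·0.8192
AA = (1.069 − 1.034)/(1.069 − 1)·100 = 50.7246
RA = 50.7246·0.8192

41.5536 %


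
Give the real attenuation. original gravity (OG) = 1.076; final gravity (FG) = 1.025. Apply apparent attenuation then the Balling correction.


AA = (OG−FG)/(OG−1)·100;  RA = AA·0.8192
AA = (1.076 − 1.025)/(1.076 − 1)·100 = 67.1053
RA = 67.1053·0.8192

54.9726 %


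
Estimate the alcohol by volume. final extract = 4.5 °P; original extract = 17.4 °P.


SG = 259/(259 − P);  ABV = (OG − FG)·131.25
OG = 259/(259 − 17.4) = 1.0720
FG = 259/(259 − 4.5) = 1.0177
ABV = (1.0720 − 1.0177)·131.25

7.1319 % ABV


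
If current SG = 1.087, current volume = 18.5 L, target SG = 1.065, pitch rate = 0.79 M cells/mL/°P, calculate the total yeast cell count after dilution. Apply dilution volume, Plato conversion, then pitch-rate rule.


V_w = V·((SG_c−1)/(SG_t−1)−1);  °P = 259 − 259/SG_t;  cells = rate·(V+V_w)·°P
V_w = 18.5·((1.087−1)/(1.065−1)−1) = 6.2615
V_final = 18.5 + 6.2615 = 24.7615
°P = 259 − 259/1.065 = 15.8075
cells = 0.79·24.7615·15.8075

309.2205 billion cells


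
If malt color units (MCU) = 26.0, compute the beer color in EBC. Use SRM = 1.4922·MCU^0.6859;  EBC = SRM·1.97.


SRM = 1.4922·26.0^0.6859 = 13.9430
EBC = 13.9430·1.97

27.4678 EBC


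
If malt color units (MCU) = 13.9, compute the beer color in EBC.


SRM = 1.4922·MCU^0.6859;  EBC = SRM·1.97
SRM = 1.4922·13.9^0.6859 = 9.0745
EBC = 9.0745·1.97

17.8767 EBC


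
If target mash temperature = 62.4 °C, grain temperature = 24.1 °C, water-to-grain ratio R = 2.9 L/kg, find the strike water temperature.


T_strike = (0.41/R)·(T_mash − T_grain) + T_mash
T_strike = (0.41/2.9)·(62.4 − 24.1) + 62.4

67.8148 °C


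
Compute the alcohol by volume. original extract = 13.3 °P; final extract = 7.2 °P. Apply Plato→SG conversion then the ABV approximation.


SG = 259/(259 − P);  ABV = (OG − FG)·131.25
OG = 259/(259 − 13.3) = 1.0541
FG = 259/(259 − 7.2) = 1.0286
ABV = (1.0541 − 1.0286)·131.25

3.3517 % ABV


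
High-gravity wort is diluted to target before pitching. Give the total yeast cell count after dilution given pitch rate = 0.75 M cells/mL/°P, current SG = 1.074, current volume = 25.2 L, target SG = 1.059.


V_w = V·((SG_c−1)/(SG_t−1)−1);  °P = 259 − 259/SG_t;  cells = rate·(V+V_w)·°P
V_w = 25.2·((1.074−1)/(1.059−1)−1) = 6.4068
V_final = 25.2 + 6.4068 = 31.6068
°P = 259 − 259/1.059 = 14.4297
cells = 0.75·31.6068·14.4297

342.0561 billion cells


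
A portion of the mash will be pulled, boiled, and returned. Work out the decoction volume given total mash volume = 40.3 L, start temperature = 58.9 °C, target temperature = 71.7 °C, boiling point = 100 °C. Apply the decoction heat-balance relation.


V_dec = V_total·(T_target − T_start)/(T_boil − T_start)
V_dec = 40.3·(71.7 − 58.9)/(100 − 58.9)

12.5509 L


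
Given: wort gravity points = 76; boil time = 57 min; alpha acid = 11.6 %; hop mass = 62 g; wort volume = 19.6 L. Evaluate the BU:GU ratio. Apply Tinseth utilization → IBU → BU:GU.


U = 1.65·0.000125^(GP/1000)·(1−e^(−0.04t))/4.15;  IBU = (α/100)·m·U·1000/V;  BU:GU = IBU/GP
U = 1.65·0.000125^(76/1000)·(1−e^(−0.04·57))/4.15 = 0.1803
IBU = (11.6/100)·62·0.1803·1000/19.6 = 66.1506
BU:GU = 66.1506/76

0.8704


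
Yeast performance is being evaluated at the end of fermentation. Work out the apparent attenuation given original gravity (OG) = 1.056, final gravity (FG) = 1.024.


AA = (OG − FG)/(OG − 1) · 100
AA = (1.056 − 1.024)/(1.056 − 1) · 100

57.1429 %


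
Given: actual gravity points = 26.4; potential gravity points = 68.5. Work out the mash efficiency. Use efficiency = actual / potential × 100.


efficiency = 26.4 / 68.5 × 100

38.5401 %


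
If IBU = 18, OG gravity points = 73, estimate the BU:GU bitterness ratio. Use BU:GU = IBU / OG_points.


BU:GU = 18 / 73

0.2466


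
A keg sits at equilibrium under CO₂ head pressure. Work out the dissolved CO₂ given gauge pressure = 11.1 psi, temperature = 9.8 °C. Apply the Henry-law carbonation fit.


vols = (P + 14.695)·(0.01821 + 0.09011·e^(−0.04·T))
vols = (11.1 + 14.695)·(0.01821 + 0.09011·e^(−0.04·9.8))

2.0403 volumes


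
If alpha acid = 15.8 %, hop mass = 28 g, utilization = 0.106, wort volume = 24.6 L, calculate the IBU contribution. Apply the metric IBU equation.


IBU = (α/100)·mass·U·1000 / V
IBU = (15.8/100)·28·0.106·1000 / 24.6

19.0628 IBU


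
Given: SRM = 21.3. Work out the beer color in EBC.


EBC = SRM · 1.97
EBC = 21.3 · 1.97

41.9610 EBC


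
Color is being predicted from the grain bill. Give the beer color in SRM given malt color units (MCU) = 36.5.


SRM = 1.4922 · MCU^0.6859
SRM = 1.4922 · 36.5^0.6859

17.5956 SRM


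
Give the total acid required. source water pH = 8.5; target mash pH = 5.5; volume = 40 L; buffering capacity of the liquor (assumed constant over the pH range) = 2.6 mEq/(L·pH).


acid = buffering capacity · (pH_source − pH_target) · V
acid = 2.6 · (8.5 − 5.5) · 40

312.0000 mEq


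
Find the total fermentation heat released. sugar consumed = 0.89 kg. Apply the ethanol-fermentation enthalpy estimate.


Q = m_sugar · 590 kJ/kg
Q = 0.89 · 590

525.1000 kJ


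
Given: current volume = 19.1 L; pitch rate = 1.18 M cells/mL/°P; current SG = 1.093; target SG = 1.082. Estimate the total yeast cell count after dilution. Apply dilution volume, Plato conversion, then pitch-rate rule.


V_w = V·((SG_c−1)/(SG_t−1)−1);  °P = 259 − 259/SG_t;  cells = rate·(V+V_w)·°P
V_w = 19.1·((1.093−1)/(1.082−1)−1) = 2.5622
V_final = 19.1 + 2.5622 = 21.6622
°P = 259 − 259/1.082 = 19.6285
cells = 1.18·21.6622·19.6285

501.7309 billion cells


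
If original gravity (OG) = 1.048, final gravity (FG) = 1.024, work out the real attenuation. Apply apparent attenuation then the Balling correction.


AA = (OG−FG)/(OG−1)·100;  RA = AA·0.8192
AA = (1.048 − 1.024)/(1.048 − 1)·100 = 50.0000
RA = 50.0000·0.8192

40.9600 %


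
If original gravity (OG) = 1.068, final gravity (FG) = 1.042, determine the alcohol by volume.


ABV = (OG − FG) · 131.25
ABV = (1.068 − 1.042) · 131.25

3.4125 % ABV


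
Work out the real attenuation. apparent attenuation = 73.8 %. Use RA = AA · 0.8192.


RA = 73.8 · 0.8192

60.4570 %


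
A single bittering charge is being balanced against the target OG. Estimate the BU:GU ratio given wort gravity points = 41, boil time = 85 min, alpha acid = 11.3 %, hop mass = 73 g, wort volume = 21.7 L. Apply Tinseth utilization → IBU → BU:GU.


U = 1.65·0.000125^(GP/1000)·(1−e^(−0.04t))/4.15;  IBU = (α/100)·m·U·1000/V;  BU:GU = IBU/GP
U = 1.65·0.000125^(41/1000)·(1−e^(−0.04·85))/4.15 = 0.2659
IBU = (11.3/100)·73·0.2659·1000/21.7 = 101.0670
BU:GU = 101.0670/41

2.4650


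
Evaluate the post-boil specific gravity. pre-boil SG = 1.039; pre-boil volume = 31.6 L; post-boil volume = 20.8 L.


SG_post = 1 + (SG_pre − 1)·V_pre/V_post
pts_pre = (1.039 − 1)·1000 = 39.0000
pts_post = 39.0000·31.6/20.8 = 59.2500
SG_post = 1 + 59.2500/1000

1.0592


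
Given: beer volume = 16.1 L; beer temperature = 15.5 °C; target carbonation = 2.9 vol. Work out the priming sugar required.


residual = 14.695·(0.01821 + 0.09011·e^(−0.04·T));  sugar = (target − residual)·4.0·V
residual = 14.695·(0.01821 + 0.09011·e^(−0.04·15.5)) = 0.9799
sugar = (2.9 − 0.9799)·4.0·16.1

123.6529 g


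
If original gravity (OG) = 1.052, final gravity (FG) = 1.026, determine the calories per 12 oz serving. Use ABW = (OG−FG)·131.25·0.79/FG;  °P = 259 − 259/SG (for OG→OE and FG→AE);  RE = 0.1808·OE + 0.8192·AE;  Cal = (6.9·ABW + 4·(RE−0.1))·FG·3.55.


ABW = (1.052 − 1.026)·131.25·0.79/1.026 = 2.6276
OE = 259 − 259/1.052 = 12.8023 °P
AE = 259 − 259/1.026 = 6.5634 °P
RE = 0.1808·12.8023 + 0.8192·6.5634 = 7.6914 °P
Cal = (6.9·2.6276 + 4·(7.6914−0.1))·1.026·3.55

176.6354 kcal
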